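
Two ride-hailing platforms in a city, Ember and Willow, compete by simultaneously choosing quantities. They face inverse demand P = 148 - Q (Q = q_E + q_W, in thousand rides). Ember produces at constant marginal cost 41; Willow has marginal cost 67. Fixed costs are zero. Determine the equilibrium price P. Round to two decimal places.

85.33

Ember's profit: π_E = (148 - Q)q_E - (41q_E). Setting ∂π_E/∂q_E = 0: 107 - 2q_E - (q_W) = 0.
Willow's profit: π_W = (148 - Q)q_W - (67q_W). Setting ∂π_W/∂q_W = 0: 81 - 2q_W - (q_E) = 0.
Rearranging gives the reaction functions q_E = (107 - q_W)/2 and q_W = (81 - q_E)/2.
Solving the pair: q_E = 133/3, q_W = 55/3.
Total output Q = 188/3, so price P = 148 - 188/3 = 256/3.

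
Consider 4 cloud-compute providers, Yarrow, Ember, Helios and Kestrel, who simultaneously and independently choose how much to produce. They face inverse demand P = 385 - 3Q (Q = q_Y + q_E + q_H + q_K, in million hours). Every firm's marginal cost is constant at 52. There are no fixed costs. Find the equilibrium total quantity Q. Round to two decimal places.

88.80

Each firm earns π_i = (385 - 3Q)q_i - 52q_i.
Setting ∂π_i/∂q_i = 0 with rivals' quantities fixed: 333 - 6q_i - 3·Σ_{j≠i} q_j = 0.
With identical firms every q_j equals q_i, so Σ_{j≠i} q_j = 3q_i and 333 = 15q_i, giving q_i = 111/5.
Total output Q = 111/5 + 111/5 + 111/5 + 111/5 = 444/5.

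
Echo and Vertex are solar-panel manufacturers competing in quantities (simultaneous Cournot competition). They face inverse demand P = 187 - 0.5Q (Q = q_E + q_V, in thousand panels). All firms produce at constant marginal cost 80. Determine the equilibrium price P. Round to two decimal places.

115.67

Each firm earns π_i = (187 - 0.5Q)q_i - 80q_i.
Setting ∂π_i/∂q_i = 0 with rivals' quantities fixed: 107 - q_i - (1/2)q_j = 0.
By symmetry each firm produces the same amount; substituting q_j = q_i yields q_i = 107/(3/2) = 214/3.
Total output Q = 428/3, so price P = 187 - (1/2)·(428/3) = 347/3.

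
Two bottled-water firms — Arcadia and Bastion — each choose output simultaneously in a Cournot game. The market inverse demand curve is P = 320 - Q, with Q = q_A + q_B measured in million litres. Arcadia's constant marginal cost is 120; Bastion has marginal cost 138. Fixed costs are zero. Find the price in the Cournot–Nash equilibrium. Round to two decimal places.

Arcadia's profit: π_A = (320 - Q)q_A - (120q_A). Setting ∂π_A/∂q_A = 0: 200 - 2q_A - (q_B) = 0.
Bastion's first-order condition: 182 - 2q_B - (q_A) = 0.
So q_A = (200 - q_B)/2 and q_B = (182 - q_A)/2.
Solving the pair: q_A = 218/3, q_B = 164/3.
Total output Q = 382/3, so price P = 320 - 382/3 = 578/3.

192.67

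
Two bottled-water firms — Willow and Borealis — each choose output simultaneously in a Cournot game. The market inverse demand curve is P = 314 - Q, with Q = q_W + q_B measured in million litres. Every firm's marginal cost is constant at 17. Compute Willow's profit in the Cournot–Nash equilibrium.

A representative firm's profit is π_i = q_i(314 - Q) - 17q_i.
First-order condition (treating rivals' output as given): 297 - 2q_i - q_j = 0.
By symmetry each firm produces the same amount; substituting q_j = q_i yields q_i = 297/3 = 99.
Price P = 314 - 198 = 116.
Willow's profit: (116 - 17)·99 = 9801.

9801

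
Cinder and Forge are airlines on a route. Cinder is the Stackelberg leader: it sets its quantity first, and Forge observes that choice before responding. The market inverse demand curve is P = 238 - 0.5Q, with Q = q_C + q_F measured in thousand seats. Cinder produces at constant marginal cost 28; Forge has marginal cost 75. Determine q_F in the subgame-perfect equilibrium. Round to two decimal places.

The follower Forge best-responds to any q_C: π_F = (238 - 0.5Q)q_F - 75q_F.
Follower FOC: 163 - (1/2)q_C - q_F = 0, so q_F(q_C) = (163 - (1/2)q_C).
The leader anticipates this reaction. Substituting into P = 238 - 0.5Q gives P = 313/2 - (1/4)q_C, so π_C = (313/2 - (1/4)q_C)q_C - 28q_C.
Leader FOC: 257/2 - (1/2)q_C = 0, so q_C = 257.
Then q_F = (163 - (1/2)·257) = 69/2.

34.50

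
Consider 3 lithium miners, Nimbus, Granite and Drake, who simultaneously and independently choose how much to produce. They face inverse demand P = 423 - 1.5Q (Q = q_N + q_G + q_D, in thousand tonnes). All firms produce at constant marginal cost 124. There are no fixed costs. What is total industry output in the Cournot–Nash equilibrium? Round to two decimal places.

149.50

A representative firm's profit is π_i = q_i(423 - 1.5Q) - 124q_i.
Setting ∂π_i/∂q_i = 0 with rivals' quantities fixed: 299 - 3q_i - (3/2)·Σ_{j≠i} q_j = 0.
By symmetry each firm produces the same amount; substituting Σ_{j≠i} q_j = 2q_i yields q_i = 299/6.
Total output Q = 299/6 + 299/6 + 299/6 = 299/2.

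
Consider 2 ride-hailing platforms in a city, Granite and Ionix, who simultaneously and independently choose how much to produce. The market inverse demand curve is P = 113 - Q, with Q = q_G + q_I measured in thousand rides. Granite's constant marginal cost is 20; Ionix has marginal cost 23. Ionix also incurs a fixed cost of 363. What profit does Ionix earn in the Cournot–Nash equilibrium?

478

Granite's profit: π_G = (113 - Q)q_G - (20q_G). Setting ∂π_G/∂q_G = 0: 93 - 2q_G - (q_I) = 0.
Ionix's profit: π_I = (113 - Q)q_I - (23q_I). Setting ∂π_I/∂q_I = 0: 90 - 2q_I - (q_G) = 0.
Best responses: q_G = (93 - q_I)/2, q_I = (90 - q_G)/2.
Solving the pair: q_G = 32, q_I = 29.
Price P = 113 - 61 = 52.
Ionix's profit: (52 - 23)·29 - 363 = 478.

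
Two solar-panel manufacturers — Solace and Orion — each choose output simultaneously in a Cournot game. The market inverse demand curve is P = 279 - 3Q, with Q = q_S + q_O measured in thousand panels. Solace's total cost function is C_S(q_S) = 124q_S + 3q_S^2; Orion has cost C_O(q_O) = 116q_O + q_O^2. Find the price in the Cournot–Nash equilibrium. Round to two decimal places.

201.69

Solace's profit: π_S = (279 - 3Q)q_S - (124q_S + 3q_S²). Setting ∂π_S/∂q_S = 0: 155 - 12q_S - 3(q_O) = 0.
Orion's profit: π_O = (279 - 3Q)q_O - (116q_O + q_O²). Setting ∂π_O/∂q_O = 0: 163 - 8q_O - 3(q_S) = 0.
Best responses: q_S = (155 - 3q_O)/12, q_O = (163 - 3q_S)/8.
Solving the pair: q_S = 751/87, q_O = 497/29.
Total output Q = 25.7701, so price P = 279 - 3·25.7701 = 201.6897.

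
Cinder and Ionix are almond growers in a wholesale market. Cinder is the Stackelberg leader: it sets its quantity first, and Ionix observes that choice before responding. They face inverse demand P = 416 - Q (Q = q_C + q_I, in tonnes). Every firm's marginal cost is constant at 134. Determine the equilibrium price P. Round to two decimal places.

Solve by backward induction. Given q_C, the follower Ionix maximises π_I = (416 - q_C - q_I)q_I - 134q_I.
∂π_I/∂q_I = 282 - q_C - 2q_I = 0 gives the reaction function q_I = (282 - q_C)/2.
Cinder substitutes q_I(q_C) into its own profit: π_C = q_C(416 - q_C - (282 - q_C)/2) - 134q_C = (275 - (1/2)q_C)q_C - 134q_C.
The leader's first-order condition 141 - q_C = 0 yields q_C = 141.
Then q_I = (282 - 141)/2 = 141/2.
Total output Q = 423/2, so price P = 416 - 423/2 = 409/2.

204.50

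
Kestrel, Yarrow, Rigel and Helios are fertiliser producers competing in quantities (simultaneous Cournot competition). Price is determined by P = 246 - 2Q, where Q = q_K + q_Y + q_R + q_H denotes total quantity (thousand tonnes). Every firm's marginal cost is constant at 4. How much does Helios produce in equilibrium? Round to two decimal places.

A representative firm's profit is π_i = q_i(246 - 2Q) - 4q_i.
Setting ∂π_i/∂q_i = 0 with rivals' quantities fixed: 242 - 4q_i - 2·Σ_{j≠i} q_j = 0.
By symmetry each firm produces the same amount; substituting Σ_{j≠i} q_j = 3q_i yields q_i = 242/10 = 121/5.

24.20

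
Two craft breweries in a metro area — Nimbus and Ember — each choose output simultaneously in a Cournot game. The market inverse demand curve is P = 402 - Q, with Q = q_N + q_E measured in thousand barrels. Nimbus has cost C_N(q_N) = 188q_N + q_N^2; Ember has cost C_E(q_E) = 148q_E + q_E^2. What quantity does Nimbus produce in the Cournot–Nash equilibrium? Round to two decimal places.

Nimbus's profit: π_N = (402 - Q)q_N - (188q_N + q_N²). Setting ∂π_N/∂q_N = 0: 214 - 4q_N - (q_E) = 0.
Ember's first-order condition: 254 - 4q_E - (q_N) = 0.
Best responses: q_N = (214 - q_E)/4, q_E = (254 - q_N)/4.
Solving the pair: q_N = 602/15, q_E = 802/15.

40.13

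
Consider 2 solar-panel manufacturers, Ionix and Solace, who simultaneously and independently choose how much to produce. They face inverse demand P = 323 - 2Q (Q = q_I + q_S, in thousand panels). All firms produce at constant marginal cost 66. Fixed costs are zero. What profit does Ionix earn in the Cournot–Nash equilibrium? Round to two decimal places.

3669.39

Each firm earns π_i = (323 - 2Q)q_i - 66q_i.
First-order condition (treating rivals' output as given): 257 - 4q_i - 2q_j = 0.
With identical firms every q_j equals q_i, so q_j = q_i and 257 = 6q_i, giving q_i = 257/6.
Price P = 323 - 2·(257/3) = 455/3.
Ionix's profit: (455/3 - 66)·(257/6) = 3669.3889.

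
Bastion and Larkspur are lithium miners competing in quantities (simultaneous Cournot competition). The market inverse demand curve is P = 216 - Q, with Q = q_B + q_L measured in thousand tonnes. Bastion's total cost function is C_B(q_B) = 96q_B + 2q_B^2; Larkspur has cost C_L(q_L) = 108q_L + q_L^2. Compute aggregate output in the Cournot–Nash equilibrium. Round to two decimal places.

39.13

Bastion's profit: π_B = (216 - Q)q_B - (96q_B + 2q_B²). Setting ∂π_B/∂q_B = 0: 120 - 6q_B - (q_L) = 0.
Larkspur's first-order condition: 108 - 4q_L - (q_B) = 0.
Best responses: q_B = (120 - q_L)/6, q_L = (108 - q_B)/4.
Solving the pair: q_B = 372/23, q_L = 528/23.
Total output Q = 372/23 + 528/23 = 900/23.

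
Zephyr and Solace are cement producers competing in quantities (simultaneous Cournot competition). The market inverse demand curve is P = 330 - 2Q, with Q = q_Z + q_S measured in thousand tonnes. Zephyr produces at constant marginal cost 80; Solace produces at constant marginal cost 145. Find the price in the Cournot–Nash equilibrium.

185

Zephyr's profit: π_Z = (330 - 2Q)q_Z - (80q_Z). Setting ∂π_Z/∂q_Z = 0: 250 - 4q_Z - 2(q_S) = 0.
Solace's profit: π_S = (330 - 2Q)q_S - (145q_S). Setting ∂π_S/∂q_S = 0: 185 - 4q_S - 2(q_Z) = 0.
So q_Z = (250 - 2q_S)/4 and q_S = (185 - 2q_Z)/4.
Solving the pair: q_Z = 105/2, q_S = 20.
Total output Q = 145/2, so price P = 330 - 2·(145/2) = 185.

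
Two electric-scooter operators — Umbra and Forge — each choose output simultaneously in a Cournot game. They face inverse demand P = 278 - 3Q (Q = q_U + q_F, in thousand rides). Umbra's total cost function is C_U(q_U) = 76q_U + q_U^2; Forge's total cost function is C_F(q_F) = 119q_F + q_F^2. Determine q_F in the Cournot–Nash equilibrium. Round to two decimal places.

Umbra's profit: π_U = (278 - 3Q)q_U - (76q_U + q_U²). Setting ∂π_U/∂q_U = 0: 202 - 8q_U - 3(q_F) = 0.
Forge's first-order condition: 159 - 8q_F - 3(q_U) = 0.
So q_U = (202 - 3q_F)/8 and q_F = (159 - 3q_U)/8.
Substituting one into the other gives q_U = 1139/55 and q_F = 666/55.

12.11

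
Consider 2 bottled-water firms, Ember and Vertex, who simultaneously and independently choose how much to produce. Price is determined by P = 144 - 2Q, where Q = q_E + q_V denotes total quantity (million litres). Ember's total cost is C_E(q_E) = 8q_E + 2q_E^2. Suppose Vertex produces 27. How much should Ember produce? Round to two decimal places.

10.25

With the rival's output fixed at 27, Ember's profit is π_E = (144 - 2·27 - 2q_E)q_E - (8q_E + 2q_E²) = (90 - 2q_E)q_E - (8q_E + 2q_E²).
∂π_E/∂q_E = 82 - 8q_E = 0, so q_E = 41/4.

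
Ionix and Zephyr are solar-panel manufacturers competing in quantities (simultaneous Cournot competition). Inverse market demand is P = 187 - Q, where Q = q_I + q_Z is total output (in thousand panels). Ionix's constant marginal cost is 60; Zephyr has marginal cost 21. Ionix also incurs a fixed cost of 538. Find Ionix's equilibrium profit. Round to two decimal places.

Ionix's profit: π_I = (187 - Q)q_I - (60q_I). Setting ∂π_I/∂q_I = 0: 127 - 2q_I - (q_Z) = 0.
Zephyr's profit: π_Z = (187 - Q)q_Z - (21q_Z). Setting ∂π_Z/∂q_Z = 0: 166 - 2q_Z - (q_I) = 0.
Best responses: q_I = (127 - q_Z)/2, q_Z = (166 - q_I)/2.
Solving the pair: q_I = 88/3, q_Z = 205/3.
Price P = 187 - 293/3 = 268/3.
Ionix's profit: (268/3 - 60)·(88/3) - 538 = 322.4444.

322.44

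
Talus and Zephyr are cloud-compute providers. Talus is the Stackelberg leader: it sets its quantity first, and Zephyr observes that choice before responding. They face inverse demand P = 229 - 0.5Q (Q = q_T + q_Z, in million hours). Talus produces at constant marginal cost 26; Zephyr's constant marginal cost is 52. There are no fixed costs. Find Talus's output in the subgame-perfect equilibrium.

The follower Zephyr best-responds to any q_T: π_Z = (229 - 0.5Q)q_Z - 52q_Z.
Follower FOC: 177 - (1/2)q_T - q_Z = 0, so q_Z(q_T) = (177 - (1/2)q_T).
The leader anticipates this reaction. Substituting into P = 229 - 0.5Q gives P = 281/2 - (1/4)q_T, so π_T = (281/2 - (1/4)q_T)q_T - 26q_T.
Maximising: ∂π_T/∂q_T = 229/2 - (1/2)q_T = 0, giving q_T = 229.
Then q_Z = (177 - (1/2)·229) = 125/2.

229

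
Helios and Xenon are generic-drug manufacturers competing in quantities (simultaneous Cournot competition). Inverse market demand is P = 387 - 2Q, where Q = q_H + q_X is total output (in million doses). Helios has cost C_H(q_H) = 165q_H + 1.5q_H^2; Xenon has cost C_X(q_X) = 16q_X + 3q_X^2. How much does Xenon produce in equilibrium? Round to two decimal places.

Helios's profit: π_H = (387 - 2Q)q_H - (165q_H + (3/2)q_H²). Setting ∂π_H/∂q_H = 0: 222 - 7q_H - 2(q_X) = 0.
Xenon's profit: π_X = (387 - 2Q)q_X - (16q_X + 3q_X²). Setting ∂π_X/∂q_X = 0: 371 - 10q_X - 2(q_H) = 0.
Rearranging gives the reaction functions q_H = (222 - 2q_X)/7 and q_X = (371 - 2q_H)/10.
Solving the pair: q_H = 739/33, q_X = 32.6212.

32.62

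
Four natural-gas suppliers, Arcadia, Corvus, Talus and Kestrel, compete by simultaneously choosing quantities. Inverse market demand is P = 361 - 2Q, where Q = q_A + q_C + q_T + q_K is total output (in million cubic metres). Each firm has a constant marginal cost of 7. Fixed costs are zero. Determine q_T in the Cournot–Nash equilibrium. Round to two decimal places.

A representative firm's profit is π_i = q_i(361 - 2Q) - 7q_i.
First-order condition (treating rivals' output as given): 354 - 4q_i - 2·Σ_{j≠i} q_j = 0.
By symmetry each firm produces the same amount; substituting Σ_{j≠i} q_j = 3q_i yields q_i = 354/10 = 177/5.

35.40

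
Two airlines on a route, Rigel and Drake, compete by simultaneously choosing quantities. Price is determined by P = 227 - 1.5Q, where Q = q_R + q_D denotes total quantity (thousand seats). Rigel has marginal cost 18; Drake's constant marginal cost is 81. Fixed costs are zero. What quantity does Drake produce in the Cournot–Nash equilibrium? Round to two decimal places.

18.44

Rigel's profit: π_R = (227 - 1.5Q)q_R - (18q_R). Setting ∂π_R/∂q_R = 0: 209 - 3q_R - (3/2)(q_D) = 0.
Drake's first-order condition: 146 - 3q_D - (3/2)(q_R) = 0.
Rearranging gives the reaction functions q_R = (209 - (3/2)q_D)/3 and q_D = (146 - (3/2)q_R)/3.
Substituting one into the other gives q_R = 544/9 and q_D = 166/9.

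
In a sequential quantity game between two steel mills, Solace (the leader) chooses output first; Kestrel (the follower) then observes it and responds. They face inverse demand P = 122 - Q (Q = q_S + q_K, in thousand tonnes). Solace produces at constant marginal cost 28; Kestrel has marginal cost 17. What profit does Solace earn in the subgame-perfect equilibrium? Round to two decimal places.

861.13

The follower Kestrel best-responds to any q_S: π_K = (122 - Q)q_K - 17q_K.
∂π_K/∂q_K = 105 - q_S - 2q_K = 0 gives the reaction function q_K = (105 - q_S)/2.
The leader anticipates this reaction. Substituting into P = 122 - Q gives P = 139/2 - (1/2)q_S, so π_S = (139/2 - (1/2)q_S)q_S - 28q_S.
The leader's first-order condition 83/2 - q_S = 0 yields q_S = 83/2.
Then q_K = (105 - 83/2)/2 = 127/4.
Price P = 122 - 293/4 = 195/4.
Solace's profit: (195/4 - 28)·(83/2) = 861.1250.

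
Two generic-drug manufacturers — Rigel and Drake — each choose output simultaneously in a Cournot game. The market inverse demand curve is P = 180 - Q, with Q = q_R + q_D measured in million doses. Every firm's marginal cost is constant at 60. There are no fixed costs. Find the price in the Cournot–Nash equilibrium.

A representative firm's profit is π_i = q_i(180 - Q) - 60q_i.
Setting ∂π_i/∂q_i = 0 with rivals' quantities fixed: 120 - 2q_i - q_j = 0.
By symmetry each firm produces the same amount; substituting q_j = q_i yields q_i = 120/3 = 40.
Total output Q = 80, so price P = 180 - 80 = 100.

100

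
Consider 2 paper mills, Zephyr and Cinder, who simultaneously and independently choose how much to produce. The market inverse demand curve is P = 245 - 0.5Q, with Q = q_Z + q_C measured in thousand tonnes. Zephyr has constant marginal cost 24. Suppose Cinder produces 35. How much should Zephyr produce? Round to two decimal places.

With the rival's output fixed at 35, Zephyr's profit is π_Z = (245 - (1/2)·35 - (1/2)q_Z)q_Z - (24q_Z) = (455/2 - (1/2)q_Z)q_Z - (24q_Z).
∂π_Z/∂q_Z = 407/2 - q_Z = 0, so q_Z = 407/2.

203.50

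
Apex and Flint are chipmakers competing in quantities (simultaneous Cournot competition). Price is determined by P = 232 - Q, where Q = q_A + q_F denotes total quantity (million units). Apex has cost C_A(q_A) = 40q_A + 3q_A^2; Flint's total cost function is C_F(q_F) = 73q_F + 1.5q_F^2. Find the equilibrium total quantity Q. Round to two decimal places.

48.23

Apex's profit: π_A = (232 - Q)q_A - (40q_A + 3q_A²). Setting ∂π_A/∂q_A = 0: 192 - 8q_A - (q_F) = 0.
Flint's first-order condition: 159 - 5q_F - (q_A) = 0.
Best responses: q_A = (192 - q_F)/8, q_F = (159 - q_A)/5.
Substituting one into the other gives q_A = 267/13 and q_F = 360/13.
Total output Q = 267/13 + 360/13 = 627/13.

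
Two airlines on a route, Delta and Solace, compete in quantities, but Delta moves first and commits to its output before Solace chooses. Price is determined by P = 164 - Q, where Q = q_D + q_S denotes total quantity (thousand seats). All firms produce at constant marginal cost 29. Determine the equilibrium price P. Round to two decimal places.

62.75

The follower Solace best-responds to any q_D: π_S = (164 - Q)q_S - 29q_S.
Follower FOC: 135 - q_D - 2q_S = 0, so q_S(q_D) = (135 - q_D)/2.
Delta substitutes q_S(q_D) into its own profit: π_D = q_D(164 - q_D - (135 - q_D)/2) - 29q_D = (193/2 - (1/2)q_D)q_D - 29q_D.
The leader's first-order condition 135/2 - q_D = 0 yields q_D = 135/2.
Then q_S = (135 - 135/2)/2 = 135/4.
Total output Q = 405/4, so price P = 164 - 405/4 = 251/4.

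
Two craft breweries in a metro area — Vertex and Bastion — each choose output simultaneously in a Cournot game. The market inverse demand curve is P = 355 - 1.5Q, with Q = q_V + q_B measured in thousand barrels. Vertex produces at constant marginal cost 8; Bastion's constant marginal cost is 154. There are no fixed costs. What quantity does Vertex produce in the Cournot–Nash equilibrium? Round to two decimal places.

109.56

Vertex's profit: π_V = (355 - 1.5Q)q_V - (8q_V). Setting ∂π_V/∂q_V = 0: 347 - 3q_V - (3/2)(q_B) = 0.
Bastion's first-order condition: 201 - 3q_B - (3/2)(q_V) = 0.
Best responses: q_V = (347 - (3/2)q_B)/3, q_B = (201 - (3/2)q_V)/3.
Solving the pair: q_V = 986/9, q_B = 110/9.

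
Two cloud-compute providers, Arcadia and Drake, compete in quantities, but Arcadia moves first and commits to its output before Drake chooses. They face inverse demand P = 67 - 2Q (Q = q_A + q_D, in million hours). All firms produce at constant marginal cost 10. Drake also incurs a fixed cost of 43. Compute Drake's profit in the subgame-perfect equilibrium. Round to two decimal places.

58.53

The follower Drake best-responds to any q_A: π_D = (67 - 2Q)q_D - 10q_D.
Setting the follower's marginal profit to zero, 57 - 2q_A - 4q_D = 0, i.e. q_D = (57 - 2q_A)/4.
Arcadia substitutes q_D(q_A) into its own profit: π_A = q_A(67 - 2q_A - (57 - 2q_A)/2) - 10q_A = (77/2 - q_A)q_A - 10q_A.
Leader FOC: 57/2 - 2q_A = 0, so q_A = 57/4.
Then q_D = (57 - 2·(57/4))/4 = 57/8.
Price P = 67 - 2·(171/8) = 97/4.
Drake's profit: (97/4 - 10)·(57/8) - 43 = 1873/32.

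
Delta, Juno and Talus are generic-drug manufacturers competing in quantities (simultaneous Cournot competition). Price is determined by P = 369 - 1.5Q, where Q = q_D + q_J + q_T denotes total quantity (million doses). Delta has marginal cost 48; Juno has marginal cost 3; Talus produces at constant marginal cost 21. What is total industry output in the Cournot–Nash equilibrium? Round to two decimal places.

172.50

Delta's profit: π_D = (369 - 1.5Q)q_D - (48q_D). Setting ∂π_D/∂q_D = 0: 321 - 3q_D - (3/2)(q_J + q_T) = 0.
Juno's first-order condition: 366 - 3q_J - (3/2)(q_D + q_T) = 0.
Talus's profit: π_T = (369 - 1.5Q)q_T - (21q_T). Setting ∂π_T/∂q_T = 0: 348 - 3q_T - (3/2)(q_D + q_J) = 0.
Adding the 3 first-order conditions: 1035 − 6Q = 0, so Q = 345/2.
Back-substituting: q_D = (321 − 1035/4)/(3/2) = 83/2, q_J = (366 − 1035/4)/(3/2) = 143/2, q_T = (348 − 1035/4)/(3/2) = 119/2.
Total output Q = 83/2 + 143/2 + 119/2 = 345/2.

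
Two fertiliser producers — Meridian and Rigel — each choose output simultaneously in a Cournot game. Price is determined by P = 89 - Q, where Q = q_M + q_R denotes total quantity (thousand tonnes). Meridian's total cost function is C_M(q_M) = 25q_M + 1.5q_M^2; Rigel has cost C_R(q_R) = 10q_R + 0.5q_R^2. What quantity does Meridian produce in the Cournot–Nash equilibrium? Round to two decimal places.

Meridian's profit: π_M = (89 - Q)q_M - (25q_M + (3/2)q_M²). Setting ∂π_M/∂q_M = 0: 64 - 5q_M - (q_R) = 0.
Rigel's first-order condition: 79 - 3q_R - (q_M) = 0.
Best responses: q_M = (64 - q_R)/5, q_R = (79 - q_M)/3.
Substituting one into the other gives q_M = 113/14 and q_R = 331/14.

8.07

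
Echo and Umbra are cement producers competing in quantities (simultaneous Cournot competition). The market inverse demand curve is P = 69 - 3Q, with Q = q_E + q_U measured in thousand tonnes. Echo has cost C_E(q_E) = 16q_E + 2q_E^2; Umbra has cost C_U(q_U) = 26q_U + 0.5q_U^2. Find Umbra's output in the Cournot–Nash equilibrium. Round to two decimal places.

Echo's profit: π_E = (69 - 3Q)q_E - (16q_E + 2q_E²). Setting ∂π_E/∂q_E = 0: 53 - 10q_E - 3(q_U) = 0.
Umbra's first-order condition: 43 - 7q_U - 3(q_E) = 0.
So q_E = (53 - 3q_U)/10 and q_U = (43 - 3q_E)/7.
Substituting one into the other gives q_E = 242/61 and q_U = 271/61.

4.44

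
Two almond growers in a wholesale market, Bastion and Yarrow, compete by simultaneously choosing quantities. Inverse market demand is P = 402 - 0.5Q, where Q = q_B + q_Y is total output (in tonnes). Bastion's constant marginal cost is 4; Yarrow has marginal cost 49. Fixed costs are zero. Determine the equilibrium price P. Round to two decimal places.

151.67

Bastion's profit: π_B = (402 - 0.5Q)q_B - (4q_B). Setting ∂π_B/∂q_B = 0: 398 - q_B - (1/2)(q_Y) = 0.
Yarrow's first-order condition: 353 - q_Y - (1/2)(q_B) = 0.
Best responses: q_B = (398 - (1/2)q_Y), q_Y = (353 - (1/2)q_B).
Substituting one into the other gives q_B = 886/3 and q_Y = 616/3.
Total output Q = 1502/3, so price P = 402 - (1/2)·(1502/3) = 455/3.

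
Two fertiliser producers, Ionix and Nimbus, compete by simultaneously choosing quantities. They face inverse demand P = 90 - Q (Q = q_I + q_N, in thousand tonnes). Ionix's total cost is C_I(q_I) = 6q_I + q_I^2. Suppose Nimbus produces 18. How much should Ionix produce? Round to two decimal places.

With the rival's output fixed at 18, Ionix's profit is π_I = (90 - 18 - q_I)q_I - (6q_I + q_I²) = (72 - q_I)q_I - (6q_I + q_I²).
∂π_I/∂q_I = 66 - 4q_I = 0, so q_I = 33/2.

16.50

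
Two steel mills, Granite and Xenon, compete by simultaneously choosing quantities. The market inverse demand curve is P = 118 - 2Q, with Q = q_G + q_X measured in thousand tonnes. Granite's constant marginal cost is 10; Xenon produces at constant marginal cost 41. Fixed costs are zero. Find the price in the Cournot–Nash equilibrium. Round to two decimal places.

Granite's profit: π_G = (118 - 2Q)q_G - (10q_G). Setting ∂π_G/∂q_G = 0: 108 - 4q_G - 2(q_X) = 0.
Xenon's profit: π_X = (118 - 2Q)q_X - (41q_X). Setting ∂π_X/∂q_X = 0: 77 - 4q_X - 2(q_G) = 0.
Rearranging gives the reaction functions q_G = (108 - 2q_X)/4 and q_X = (77 - 2q_G)/4.
Solving the pair: q_G = 139/6, q_X = 23/3.
Total output Q = 185/6, so price P = 118 - 2·(185/6) = 169/3.

56.33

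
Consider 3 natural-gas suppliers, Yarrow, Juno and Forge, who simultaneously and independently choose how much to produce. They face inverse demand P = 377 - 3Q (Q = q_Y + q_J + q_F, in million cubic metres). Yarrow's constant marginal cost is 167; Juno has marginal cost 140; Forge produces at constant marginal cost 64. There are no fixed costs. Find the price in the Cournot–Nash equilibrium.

Yarrow's profit: π_Y = (377 - 3Q)q_Y - (167q_Y). Setting ∂π_Y/∂q_Y = 0: 210 - 6q_Y - 3(q_J + q_F) = 0.
Juno's first-order condition: 237 - 6q_J - 3(q_Y + q_F) = 0.
Forge's first-order condition: 313 - 6q_F - 3(q_Y + q_J) = 0.
Adding the 3 conditions: 760 − 6Q − 6Q = 0, i.e. Q = 190/3.
Back-substituting: q_Y = (210 − 190)/3 = 20/3, q_J = (237 − 190)/3 = 47/3, q_F = (313 − 190)/3 = 41.
Total output Q = 190/3, so price P = 377 - 3·(190/3) = 187.

187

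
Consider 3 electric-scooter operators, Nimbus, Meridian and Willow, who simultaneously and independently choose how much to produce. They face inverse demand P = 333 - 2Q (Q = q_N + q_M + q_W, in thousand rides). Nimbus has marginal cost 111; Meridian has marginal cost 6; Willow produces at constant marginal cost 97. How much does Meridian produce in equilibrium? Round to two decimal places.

65.38

Nimbus's profit: π_N = (333 - 2Q)q_N - (111q_N). Setting ∂π_N/∂q_N = 0: 222 - 4q_N - 2(q_M + q_W) = 0.
Meridian's profit: π_M = (333 - 2Q)q_M - (6q_M). Setting ∂π_M/∂q_M = 0: 327 - 4q_M - 2(q_N + q_W) = 0.
Willow's first-order condition: 236 - 4q_W - 2(q_N + q_M) = 0.
Summing all 3 equations gives 785 − 8Q = 0, hence Q = 785/8.
Back-substituting: q_N = (222 − 785/4)/2 = 103/8, q_M = (327 − 785/4)/2 = 523/8, q_W = (236 − 785/4)/2 = 159/8.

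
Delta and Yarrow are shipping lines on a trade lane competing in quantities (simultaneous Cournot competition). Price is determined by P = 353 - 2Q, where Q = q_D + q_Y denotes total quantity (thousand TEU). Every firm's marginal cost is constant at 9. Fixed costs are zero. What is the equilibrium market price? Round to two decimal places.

123.67

A representative firm's profit is π_i = q_i(353 - 2Q) - 9q_i.
Setting ∂π_i/∂q_i = 0 with rivals' quantities fixed: 344 - 4q_i - 2q_j = 0.
By symmetry each firm produces the same amount; substituting q_j = q_i yields q_i = 344/6 = 172/3.
Total output Q = 344/3, so price P = 353 - 2·(344/3) = 371/3.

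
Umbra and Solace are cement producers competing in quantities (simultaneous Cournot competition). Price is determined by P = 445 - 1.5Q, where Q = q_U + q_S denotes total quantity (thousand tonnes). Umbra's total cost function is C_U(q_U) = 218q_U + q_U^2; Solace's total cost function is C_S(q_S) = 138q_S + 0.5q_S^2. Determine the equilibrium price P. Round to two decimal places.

Umbra's profit: π_U = (445 - 1.5Q)q_U - (218q_U + q_U²). Setting ∂π_U/∂q_U = 0: 227 - 5q_U - (3/2)(q_S) = 0.
Solace's profit: π_S = (445 - 1.5Q)q_S - (138q_S + (1/2)q_S²). Setting ∂π_S/∂q_S = 0: 307 - 4q_S - (3/2)(q_U) = 0.
Best responses: q_U = (227 - (3/2)q_S)/5, q_S = (307 - (3/2)q_U)/4.
Solving the pair: q_U = 1790/71, q_S = 67.2958.
Total output Q = 92.5070, so price P = 445 - (3/2)·92.5070 = 306.2394.

306.24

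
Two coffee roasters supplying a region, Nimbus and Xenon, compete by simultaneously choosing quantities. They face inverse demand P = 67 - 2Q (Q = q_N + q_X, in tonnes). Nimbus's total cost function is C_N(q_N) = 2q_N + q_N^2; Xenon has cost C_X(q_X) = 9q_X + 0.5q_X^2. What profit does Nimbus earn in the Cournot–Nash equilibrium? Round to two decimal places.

Nimbus's profit: π_N = (67 - 2Q)q_N - (2q_N + q_N²). Setting ∂π_N/∂q_N = 0: 65 - 6q_N - 2(q_X) = 0.
Xenon's first-order condition: 58 - 5q_X - 2(q_N) = 0.
So q_N = (65 - 2q_X)/6 and q_X = (58 - 2q_N)/5.
Solving the pair: q_N = 209/26, q_X = 109/13.
Price P = 67 - 2·(427/26) = 444/13.
Nimbus's profit: (444/13)·(209/26) - 2·(209/26) - (209/26)² = 193.8506.

193.85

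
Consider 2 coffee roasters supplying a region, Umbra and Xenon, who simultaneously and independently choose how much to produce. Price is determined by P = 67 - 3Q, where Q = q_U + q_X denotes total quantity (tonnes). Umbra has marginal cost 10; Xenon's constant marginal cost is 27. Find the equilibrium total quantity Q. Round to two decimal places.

Umbra's profit: π_U = (67 - 3Q)q_U - (10q_U). Setting ∂π_U/∂q_U = 0: 57 - 6q_U - 3(q_X) = 0.
Xenon's profit: π_X = (67 - 3Q)q_X - (27q_X). Setting ∂π_X/∂q_X = 0: 40 - 6q_X - 3(q_U) = 0.
Rearranging gives the reaction functions q_U = (57 - 3q_X)/6 and q_X = (40 - 3q_U)/6.
Solving the pair: q_U = 74/9, q_X = 23/9.
Total output Q = 74/9 + 23/9 = 97/9.

10.78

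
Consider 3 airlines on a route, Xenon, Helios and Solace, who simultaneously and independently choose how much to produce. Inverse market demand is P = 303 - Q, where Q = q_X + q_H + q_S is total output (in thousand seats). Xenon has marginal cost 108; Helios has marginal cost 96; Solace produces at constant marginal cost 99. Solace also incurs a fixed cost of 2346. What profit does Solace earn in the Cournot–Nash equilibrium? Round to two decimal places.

410.25

Xenon's profit: π_X = (303 - Q)q_X - (108q_X). Setting ∂π_X/∂q_X = 0: 195 - 2q_X - (q_H + q_S) = 0.
Helios's first-order condition: 207 - 2q_H - (q_X + q_S) = 0.
Solace's first-order condition: 204 - 2q_S - (q_X + q_H) = 0.
Adding the 3 first-order conditions: 606 − 4Q = 0, so Q = 303/2.
Back-substituting: q_X = (195 − 303/2) = 87/2, q_H = (207 − 303/2) = 111/2, q_S = (204 − 303/2) = 105/2.
Price P = 303 - 303/2 = 303/2.
Solace's profit: (303/2 - 99)·(105/2) - 2346 = 1641/4.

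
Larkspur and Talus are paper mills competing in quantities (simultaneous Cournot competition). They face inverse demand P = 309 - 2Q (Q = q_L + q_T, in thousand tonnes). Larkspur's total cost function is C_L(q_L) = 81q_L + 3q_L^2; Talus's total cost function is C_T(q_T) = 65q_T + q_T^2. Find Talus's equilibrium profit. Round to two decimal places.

3765.55

Larkspur's profit: π_L = (309 - 2Q)q_L - (81q_L + 3q_L²). Setting ∂π_L/∂q_L = 0: 228 - 10q_L - 2(q_T) = 0.
Talus's first-order condition: 244 - 6q_T - 2(q_L) = 0.
Rearranging gives the reaction functions q_L = (228 - 2q_T)/10 and q_T = (244 - 2q_L)/6.
Solving the pair: q_L = 110/7, q_T = 248/7.
Price P = 309 - 2·(358/7) = 1447/7.
Talus's profit: (1447/7)·(248/7) - 65·(248/7) - (248/7)² = 3765.5510.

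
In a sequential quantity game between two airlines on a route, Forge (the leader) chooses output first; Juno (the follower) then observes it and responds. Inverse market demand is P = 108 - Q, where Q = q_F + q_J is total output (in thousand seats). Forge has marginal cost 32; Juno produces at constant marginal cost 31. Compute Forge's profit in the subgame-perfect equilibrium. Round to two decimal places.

Solve by backward induction. Given q_F, the follower Juno maximises π_J = (108 - q_F - q_J)q_J - 31q_J.
Follower FOC: 77 - q_F - 2q_J = 0, so q_J(q_F) = (77 - q_F)/2.
Forge substitutes q_J(q_F) into its own profit: π_F = q_F(108 - q_F - (77 - q_F)/2) - 32q_F = (139/2 - (1/2)q_F)q_F - 32q_F.
Leader FOC: 75/2 - q_F = 0, so q_F = 75/2.
Then q_J = (77 - 75/2)/2 = 79/4.
Price P = 108 - 229/4 = 203/4.
Forge's profit: (203/4 - 32)·(75/2) = 703.1250.

703.13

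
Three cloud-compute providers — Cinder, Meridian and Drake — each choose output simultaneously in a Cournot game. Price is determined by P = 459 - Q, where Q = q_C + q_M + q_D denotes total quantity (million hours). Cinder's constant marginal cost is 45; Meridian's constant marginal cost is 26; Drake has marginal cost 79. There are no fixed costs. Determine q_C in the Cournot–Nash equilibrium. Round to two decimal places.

107.25

Cinder's profit: π_C = (459 - Q)q_C - (45q_C). Setting ∂π_C/∂q_C = 0: 414 - 2q_C - (q_M + q_D) = 0.
Meridian's profit: π_M = (459 - Q)q_M - (26q_M). Setting ∂π_M/∂q_M = 0: 433 - 2q_M - (q_C + q_D) = 0.
Drake's profit: π_D = (459 - Q)q_D - (79q_D). Setting ∂π_D/∂q_D = 0: 380 - 2q_D - (q_C + q_M) = 0.
Adding the 3 first-order conditions: 1227 − 4Q = 0, so Q = 1227/4.
Back-substituting: q_C = (414 − 1227/4) = 429/4, q_M = (433 − 1227/4) = 505/4, q_D = (380 − 1227/4) = 293/4.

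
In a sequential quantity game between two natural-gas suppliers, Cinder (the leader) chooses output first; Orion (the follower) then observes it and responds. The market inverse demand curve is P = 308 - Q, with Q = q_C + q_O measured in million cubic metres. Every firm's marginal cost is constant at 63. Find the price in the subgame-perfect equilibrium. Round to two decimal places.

Solve by backward induction. Given q_C, the follower Orion maximises π_O = (308 - q_C - q_O)q_O - 63q_O.
Follower FOC: 245 - q_C - 2q_O = 0, so q_O(q_C) = (245 - q_C)/2.
Cinder substitutes q_O(q_C) into its own profit: π_C = q_C(308 - q_C - (245 - q_C)/2) - 63q_C = (371/2 - (1/2)q_C)q_C - 63q_C.
Maximising: ∂π_C/∂q_C = 245/2 - q_C = 0, giving q_C = 245/2.
Then q_O = (245 - 245/2)/2 = 245/4.
Total output Q = 735/4, so price P = 308 - 735/4 = 497/4.

124.25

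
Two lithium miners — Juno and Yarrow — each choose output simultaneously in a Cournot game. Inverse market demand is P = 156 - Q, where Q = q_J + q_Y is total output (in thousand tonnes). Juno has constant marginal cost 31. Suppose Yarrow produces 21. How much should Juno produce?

52

With the rival's output fixed at 21, Juno's profit is π_J = (156 - 21 - q_J)q_J - (31q_J) = (135 - q_J)q_J - (31q_J).
∂π_J/∂q_J = 104 - 2q_J = 0, so q_J = 52.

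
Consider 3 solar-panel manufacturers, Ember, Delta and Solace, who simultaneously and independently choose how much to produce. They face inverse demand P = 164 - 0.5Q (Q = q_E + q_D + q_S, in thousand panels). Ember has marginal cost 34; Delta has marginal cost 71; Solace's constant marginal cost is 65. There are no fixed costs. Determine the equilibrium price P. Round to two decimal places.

83.50

Ember's profit: π_E = (164 - 0.5Q)q_E - (34q_E). Setting ∂π_E/∂q_E = 0: 130 - q_E - (1/2)(q_D + q_S) = 0.
Delta's first-order condition: 93 - q_D - (1/2)(q_E + q_S) = 0.
Solace's profit: π_S = (164 - 0.5Q)q_S - (65q_S). Setting ∂π_S/∂q_S = 0: 99 - q_S - (1/2)(q_E + q_D) = 0.
Adding the 3 conditions: 322 − Q − Q = 0, i.e. Q = 161.
Back-substituting: q_E = (130 − 161/2)/(1/2) = 99, q_D = (93 − 161/2)/(1/2) = 25, q_S = (99 − 161/2)/(1/2) = 37.
Total output Q = 161, so price P = 164 - (1/2)·161 = 167/2.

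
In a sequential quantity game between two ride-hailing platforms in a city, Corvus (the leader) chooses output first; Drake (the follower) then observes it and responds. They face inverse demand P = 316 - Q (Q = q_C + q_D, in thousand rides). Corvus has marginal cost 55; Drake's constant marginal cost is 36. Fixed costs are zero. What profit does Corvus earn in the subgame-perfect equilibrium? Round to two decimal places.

7320.50

Solve by backward induction. Given q_C, the follower Drake maximises π_D = (316 - q_C - q_D)q_D - 36q_D.
Follower FOC: 280 - q_C - 2q_D = 0, so q_D(q_C) = (280 - q_C)/2.
Corvus substitutes q_D(q_C) into its own profit: π_C = q_C(316 - q_C - (280 - q_C)/2) - 55q_C = (176 - (1/2)q_C)q_C - 55q_C.
Leader FOC: 121 - q_C = 0, so q_C = 121.
Then q_D = (280 - 121)/2 = 159/2.
Price P = 316 - 401/2 = 231/2.
Corvus's profit: (231/2 - 55)·121 = 7320.5000.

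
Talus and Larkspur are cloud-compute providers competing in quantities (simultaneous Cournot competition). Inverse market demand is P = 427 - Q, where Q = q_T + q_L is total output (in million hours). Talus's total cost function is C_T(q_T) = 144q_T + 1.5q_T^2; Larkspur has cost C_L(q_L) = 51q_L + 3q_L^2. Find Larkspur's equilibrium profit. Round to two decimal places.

Talus's profit: π_T = (427 - Q)q_T - (144q_T + (3/2)q_T²). Setting ∂π_T/∂q_T = 0: 283 - 5q_T - (q_L) = 0.
Larkspur's first-order condition: 376 - 8q_L - (q_T) = 0.
Best responses: q_T = (283 - q_L)/5, q_L = (376 - q_T)/8.
Solving the pair: q_T = 1888/39, q_L = 1597/39.
Price P = 427 - 89.3590 = 337.6410.
Larkspur's profit: 337.6410·(1597/39) - 51·(1597/39) - 3(1597/39)² = 6707.1900.

6707.19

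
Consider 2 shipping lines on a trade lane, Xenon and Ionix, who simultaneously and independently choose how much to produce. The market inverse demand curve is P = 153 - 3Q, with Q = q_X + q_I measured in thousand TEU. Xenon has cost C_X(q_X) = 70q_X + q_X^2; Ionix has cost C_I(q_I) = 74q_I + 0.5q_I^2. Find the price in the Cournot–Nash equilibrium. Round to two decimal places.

106.60

Xenon's profit: π_X = (153 - 3Q)q_X - (70q_X + q_X²). Setting ∂π_X/∂q_X = 0: 83 - 8q_X - 3(q_I) = 0.
Ionix's profit: π_I = (153 - 3Q)q_I - (74q_I + (1/2)q_I²). Setting ∂π_I/∂q_I = 0: 79 - 7q_I - 3(q_X) = 0.
So q_X = (83 - 3q_I)/8 and q_I = (79 - 3q_X)/7.
Substituting one into the other gives q_X = 344/47 and q_I = 383/47.
Total output Q = 727/47, so price P = 153 - 3·(727/47) = 106.5957.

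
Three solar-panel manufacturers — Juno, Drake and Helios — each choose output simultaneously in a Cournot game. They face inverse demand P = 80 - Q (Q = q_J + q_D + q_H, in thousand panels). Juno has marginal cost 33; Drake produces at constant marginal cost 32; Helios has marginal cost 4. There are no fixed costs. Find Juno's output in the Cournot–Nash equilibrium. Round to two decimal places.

Juno's profit: π_J = (80 - Q)q_J - (33q_J). Setting ∂π_J/∂q_J = 0: 47 - 2q_J - (q_D + q_H) = 0.
Drake's first-order condition: 48 - 2q_D - (q_J + q_H) = 0.
Helios's profit: π_H = (80 - Q)q_H - (4q_H). Setting ∂π_H/∂q_H = 0: 76 - 2q_H - (q_J + q_D) = 0.
Adding the 3 first-order conditions: 171 − 4Q = 0, so Q = 171/4.
Back-substituting: q_J = (47 − 171/4) = 17/4, q_D = (48 − 171/4) = 21/4, q_H = (76 − 171/4) = 133/4.

4.25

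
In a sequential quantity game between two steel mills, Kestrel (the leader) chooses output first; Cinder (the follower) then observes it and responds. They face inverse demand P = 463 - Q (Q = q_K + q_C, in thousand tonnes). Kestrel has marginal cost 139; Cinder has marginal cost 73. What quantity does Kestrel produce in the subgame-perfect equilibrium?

129

Solve by backward induction. Given q_K, the follower Cinder maximises π_C = (463 - q_K - q_C)q_C - 73q_C.
Follower FOC: 390 - q_K - 2q_C = 0, so q_C(q_K) = (390 - q_K)/2.
Kestrel substitutes q_C(q_K) into its own profit: π_K = q_K(463 - q_K - (390 - q_K)/2) - 139q_K = (268 - (1/2)q_K)q_K - 139q_K.
The leader's first-order condition 129 - q_K = 0 yields q_K = 129.
Then q_C = (390 - 129)/2 = 261/2.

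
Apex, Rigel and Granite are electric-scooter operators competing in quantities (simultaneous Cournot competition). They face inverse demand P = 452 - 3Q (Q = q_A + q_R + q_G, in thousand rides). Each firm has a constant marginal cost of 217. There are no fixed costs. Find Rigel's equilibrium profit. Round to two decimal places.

1150.52

A representative firm's profit is π_i = q_i(452 - 3Q) - 217q_i.
Setting ∂π_i/∂q_i = 0 with rivals' quantities fixed: 235 - 6q_i - 3·Σ_{j≠i} q_j = 0.
With identical firms every q_j equals q_i, so Σ_{j≠i} q_j = 2q_i and 235 = 12q_i, giving q_i = 235/12.
Price P = 452 - 3·(235/4) = 1103/4.
Rigel's profit: (1103/4 - 217)·(235/12) = 1150.5208.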